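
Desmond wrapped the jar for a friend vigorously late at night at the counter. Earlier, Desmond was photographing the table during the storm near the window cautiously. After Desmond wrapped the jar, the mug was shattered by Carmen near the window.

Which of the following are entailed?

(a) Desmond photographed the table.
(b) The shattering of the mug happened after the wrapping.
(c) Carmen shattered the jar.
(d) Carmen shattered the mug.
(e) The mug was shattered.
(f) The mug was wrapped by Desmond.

(b), (d), (e)

(a) Not entailed — 'was photographing' is progressive on an accomplishment; it does not entail the completed 'photographed'.
(b) Entailed — the narrative places the wrapping before the shattering.
(c) Not entailed — Carmen shattered the mug, not the jar; the jar belongs to the wrapping event.
(d) Entailed — this follows by dropping conjuncts from the shattering event's description.
(e) Entailed — every conjunct here is already in the original shattering event.
(f) Not entailed — Desmond wrapped the jar, not the mug; the mug belongs to the shattering event.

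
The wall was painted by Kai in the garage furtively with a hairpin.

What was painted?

'the wall' marks the patient of the painting event.

the wall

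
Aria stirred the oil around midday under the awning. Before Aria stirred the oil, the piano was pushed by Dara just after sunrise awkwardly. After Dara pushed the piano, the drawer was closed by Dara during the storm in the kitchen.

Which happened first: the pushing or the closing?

The connectives place the pushing before the closing.

the pushing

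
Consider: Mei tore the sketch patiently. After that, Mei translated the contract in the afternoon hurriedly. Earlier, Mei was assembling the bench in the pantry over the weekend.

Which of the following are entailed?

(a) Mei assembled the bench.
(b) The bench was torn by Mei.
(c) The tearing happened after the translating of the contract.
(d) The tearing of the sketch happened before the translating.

(d)

(a) Not entailed — 'was assembling' is progressive on an accomplishment; it does not entail the completed 'assembled'.
(b) Not entailed — Mei tore the sketch, not the bench; the bench belongs to the assembling event.
(c) Not entailed — the narrative places the tearing before the translating, not after.
(d) Entailed — the narrative places the tearing before the translating.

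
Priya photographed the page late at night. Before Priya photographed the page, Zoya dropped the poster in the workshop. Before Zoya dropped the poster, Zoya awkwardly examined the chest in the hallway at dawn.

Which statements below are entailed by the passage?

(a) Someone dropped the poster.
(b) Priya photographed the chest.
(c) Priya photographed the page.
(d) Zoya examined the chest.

(a) Entailed — dropping 'in the workshop' and generalizing the agent leaves a sub-description the original still satisfies.
(b) Not entailed — Priya photographed the page, not the chest; the chest belongs to the examining event.
(c) Entailed — every conjunct here is already in the original photographing event.
(d) Entailed — every conjunct here is already in the original examining event.

(a), (c), (d)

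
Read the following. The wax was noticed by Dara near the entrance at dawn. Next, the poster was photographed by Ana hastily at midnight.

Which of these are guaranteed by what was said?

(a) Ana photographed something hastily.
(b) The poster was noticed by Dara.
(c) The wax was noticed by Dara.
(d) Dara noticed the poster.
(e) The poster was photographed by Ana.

(a) Entailed — dropping 'at midnight' and generalizing the patient leaves a sub-description the original still satisfies.
(b) Not entailed — Dara noticed the wax, not the poster; the poster belongs to the photographing event.
(c) Entailed — the original entails any weakening of itself; this just drops 'near the entrance', 'at dawn'.
(d) Not entailed — Dara noticed the wax, not the poster; the poster belongs to the photographing event.
(e) Entailed — dropping 'hastily', 'at midnight' leaves a sub-description the original still satisfies.

(a), (c), (e)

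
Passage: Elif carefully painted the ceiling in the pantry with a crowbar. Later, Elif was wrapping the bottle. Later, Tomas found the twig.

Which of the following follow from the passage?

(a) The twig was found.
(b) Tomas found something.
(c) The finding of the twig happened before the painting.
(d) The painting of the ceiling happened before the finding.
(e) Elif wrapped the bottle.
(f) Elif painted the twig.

(a), (b), (d)

(a) Entailed — generalizing the agent leaves a sub-description the original still satisfies.
(b) Entailed — every conjunct here is already in the original finding event.
(c) Not entailed — the narrative places the painting before the finding, not after.
(d) Entailed — the narrative places the painting before the finding.
(e) Not entailed — 'was wrapping' is progressive on an accomplishment; it does not entail the completed 'wrapped'.
(f) Not entailed — Elif painted the ceiling, not the twig; the twig belongs to the finding event.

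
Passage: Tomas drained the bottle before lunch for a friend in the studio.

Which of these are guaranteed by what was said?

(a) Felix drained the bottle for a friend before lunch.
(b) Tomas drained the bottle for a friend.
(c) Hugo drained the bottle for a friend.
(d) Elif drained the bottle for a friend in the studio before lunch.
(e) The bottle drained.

(b), (e)

(a) Not entailed — the passage has Tomas draining the bottle, not Felix.
(b) Entailed — every conjunct here is already in the original draining event.
(c) Not entailed — the passage has Tomas draining the bottle, not Hugo.
(d) Not entailed — the passage has Tomas draining the bottle, not Elif.
(e) Entailed — 'Tomas drained the bottle' is causative; it entails the inchoative 'the bottle drained'.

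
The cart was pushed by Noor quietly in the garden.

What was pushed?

the cart

'the cart' marks the patient of the pushing event.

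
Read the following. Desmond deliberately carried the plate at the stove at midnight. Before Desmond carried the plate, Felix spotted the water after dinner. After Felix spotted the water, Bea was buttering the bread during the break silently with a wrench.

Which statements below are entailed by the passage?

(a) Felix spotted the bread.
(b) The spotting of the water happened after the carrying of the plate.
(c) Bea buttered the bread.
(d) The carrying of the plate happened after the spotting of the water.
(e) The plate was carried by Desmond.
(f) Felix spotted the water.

(a) Not entailed — Felix spotted the water, not the bread; the bread belongs to the buttering event.
(b) Not entailed — the narrative places the spotting before the carrying, not after.
(c) Not entailed — 'was buttering' is progressive on an accomplishment; it does not entail the completed 'buttered'.
(d) Entailed — the narrative places the spotting before the carrying.
(e) Entailed — dropping 'at the stove', 'at midnight', 'deliberately' leaves a sub-description the original still satisfies.
(f) Entailed — this follows by dropping conjuncts from the spotting event's description.

(d), (e), (f)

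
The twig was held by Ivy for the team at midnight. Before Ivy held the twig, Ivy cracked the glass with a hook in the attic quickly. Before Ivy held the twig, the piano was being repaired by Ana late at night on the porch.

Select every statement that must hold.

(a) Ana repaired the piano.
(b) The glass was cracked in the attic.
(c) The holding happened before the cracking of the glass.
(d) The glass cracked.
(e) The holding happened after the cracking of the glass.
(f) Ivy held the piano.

(b), (d), (e)

(a) Not entailed — 'was repairing' is progressive on an accomplishment; it does not entail the completed 'repaired'.
(b) Entailed — dropping 'quickly', 'with a hook' and generalizing the agent leaves a sub-description the original still satisfies.
(c) Not entailed — the narrative places the cracking before the holding, not after.
(d) Entailed — 'Ivy cracked the glass' is causative; it entails the inchoative 'the glass cracked'.
(e) Entailed — the narrative places the cracking before the holding.
(f) Not entailed — Ivy held the twig, not the piano; the piano belongs to the repairing event.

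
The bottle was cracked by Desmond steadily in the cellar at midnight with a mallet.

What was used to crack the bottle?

'with a mallet' marks the instrument of the cracking event.

a mallet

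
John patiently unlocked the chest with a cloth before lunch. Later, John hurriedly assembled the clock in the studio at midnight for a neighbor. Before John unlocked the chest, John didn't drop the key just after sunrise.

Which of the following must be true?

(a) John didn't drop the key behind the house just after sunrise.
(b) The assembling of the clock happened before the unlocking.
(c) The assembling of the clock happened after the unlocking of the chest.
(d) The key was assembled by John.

(a) Entailed — under negation, adding a further restriction is entailed: if no such dropping event occurred, none occurred behind the house either.
(b) Not entailed — the narrative places the unlocking before the assembling, not after.
(c) Entailed — the narrative places the unlocking before the assembling.
(d) Not entailed — John assembled the clock, not the key; the key belongs to the dropping event.

(a), (c)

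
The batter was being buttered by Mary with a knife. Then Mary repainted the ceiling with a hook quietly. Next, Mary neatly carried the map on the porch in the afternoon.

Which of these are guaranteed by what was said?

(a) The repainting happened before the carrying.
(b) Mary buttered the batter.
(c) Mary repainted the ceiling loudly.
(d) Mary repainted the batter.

(a)

(a) Entailed — the narrative places the repainting before the carrying.
(b) Not entailed — 'was buttering' is progressive on an accomplishment; it does not entail the completed 'buttered'.
(c) Not entailed — 'loudly' adds a manner not in (and inconsistent with) the original.
(d) Not entailed — Mary repainted the ceiling, not the batter; the batter belongs to the buttering event.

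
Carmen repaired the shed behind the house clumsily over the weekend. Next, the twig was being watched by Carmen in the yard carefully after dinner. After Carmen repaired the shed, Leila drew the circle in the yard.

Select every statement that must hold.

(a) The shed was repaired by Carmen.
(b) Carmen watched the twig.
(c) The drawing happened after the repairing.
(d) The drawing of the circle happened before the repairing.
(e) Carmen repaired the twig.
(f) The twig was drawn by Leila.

(a) Entailed — this follows by dropping conjuncts from the repairing event's description.
(b) Entailed — 'watch' is an activity; 'was watching' entails that some watching happened, so 'watched' holds.
(c) Entailed — the narrative places the repairing before the drawing.
(d) Not entailed — the narrative places the repairing before the drawing, not after.
(e) Not entailed — Carmen repaired the shed, not the twig; the twig belongs to the watching event.
(f) Not entailed — Leila drew the circle, not the twig; the twig belongs to the watching event.

(a), (b), (c)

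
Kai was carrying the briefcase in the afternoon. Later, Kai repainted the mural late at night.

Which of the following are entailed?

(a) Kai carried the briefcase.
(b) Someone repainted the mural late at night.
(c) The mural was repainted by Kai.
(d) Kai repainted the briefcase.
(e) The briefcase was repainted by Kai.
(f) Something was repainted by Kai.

(a) Entailed — 'carry' is an activity; 'was carrying' entails that some carrying happened, so 'carried' holds.
(b) Entailed — generalizing the agent leaves a sub-description the original still satisfies.
(c) Entailed — this follows by dropping conjuncts from the repainting event's description.
(d) Not entailed — Kai repainted the mural, not the briefcase; the briefcase belongs to the carrying event.
(e) Not entailed — Kai repainted the mural, not the briefcase; the briefcase belongs to the carrying event.
(f) Entailed — every conjunct here is already in the original repainting event.

(a), (b), (c), (f)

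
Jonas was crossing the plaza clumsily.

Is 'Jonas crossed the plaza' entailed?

no

'was crossing' is progressive; for an accomplishment like 'cross the plaza', it doesn't entail completion.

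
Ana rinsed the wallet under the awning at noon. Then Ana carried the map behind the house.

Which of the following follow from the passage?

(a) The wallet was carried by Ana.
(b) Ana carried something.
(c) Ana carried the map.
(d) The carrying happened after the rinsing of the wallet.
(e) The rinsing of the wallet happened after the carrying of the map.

(b), (c), (d)

(a) Not entailed — Ana carried the map, not the wallet; the wallet belongs to the rinsing event.
(b) Entailed — dropping 'behind the house' and generalizing the patient leaves a sub-description the original still satisfies.
(c) Entailed — the original entails any weakening of itself; this just drops 'behind the house'.
(d) Entailed — the narrative places the rinsing before the carrying.
(e) Not entailed — the narrative places the rinsing before the carrying, not after.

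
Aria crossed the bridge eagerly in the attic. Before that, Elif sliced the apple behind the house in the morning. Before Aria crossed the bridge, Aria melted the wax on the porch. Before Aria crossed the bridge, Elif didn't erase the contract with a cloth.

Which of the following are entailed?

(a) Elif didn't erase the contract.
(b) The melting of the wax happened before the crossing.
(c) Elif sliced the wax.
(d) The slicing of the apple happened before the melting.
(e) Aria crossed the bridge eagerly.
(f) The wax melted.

(b), (e), (f)

(a) Not entailed — dropping 'with a cloth' under negation is not valid — the original leaves open that Elif erased the contract some other way.
(b) Entailed — the narrative places the melting before the crossing.
(c) Not entailed — Elif sliced the apple, not the wax; the wax belongs to the melting event.
(d) Not entailed — the narrative doesn't order the slicing relative to the melting.
(e) Entailed — this follows by dropping conjuncts from the crossing event's description.
(f) Entailed — 'Aria melted the wax' is causative; it entails the inchoative 'the wax melted'.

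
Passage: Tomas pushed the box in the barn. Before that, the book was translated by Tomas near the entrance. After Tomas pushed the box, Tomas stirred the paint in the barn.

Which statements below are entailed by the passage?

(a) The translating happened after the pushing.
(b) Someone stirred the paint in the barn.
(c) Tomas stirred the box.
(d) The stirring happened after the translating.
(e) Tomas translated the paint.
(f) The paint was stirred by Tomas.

(b), (d), (f)

(a) Not entailed — the narrative places the translating before the pushing, not after.
(b) Entailed — this follows by dropping conjuncts from the stirring event's description.
(c) Not entailed — Tomas stirred the paint, not the box; the box belongs to the pushing event.
(d) Entailed — the narrative places the translating before the stirring.
(e) Not entailed — Tomas translated the book, not the paint; the paint belongs to the stirring event.
(f) Entailed — the original entails any weakening of itself; this just drops 'in the barn'.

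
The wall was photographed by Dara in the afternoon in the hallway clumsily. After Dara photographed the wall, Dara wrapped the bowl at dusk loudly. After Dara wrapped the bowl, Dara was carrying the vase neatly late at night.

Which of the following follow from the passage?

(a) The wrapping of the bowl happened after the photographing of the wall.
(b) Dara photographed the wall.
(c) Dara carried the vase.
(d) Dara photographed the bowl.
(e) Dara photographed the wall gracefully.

(a), (b), (c)

(a) Entailed — the narrative places the photographing before the wrapping.
(b) Entailed — this follows by dropping conjuncts from the photographing event's description.
(c) Entailed — 'carry' is an activity; 'was carrying' entails that some carrying happened, so 'carried' holds.
(d) Not entailed — Dara photographed the wall, not the bowl; the bowl belongs to the wrapping event.
(e) Not entailed — 'gracefully' adds a manner not in (and inconsistent with) the original.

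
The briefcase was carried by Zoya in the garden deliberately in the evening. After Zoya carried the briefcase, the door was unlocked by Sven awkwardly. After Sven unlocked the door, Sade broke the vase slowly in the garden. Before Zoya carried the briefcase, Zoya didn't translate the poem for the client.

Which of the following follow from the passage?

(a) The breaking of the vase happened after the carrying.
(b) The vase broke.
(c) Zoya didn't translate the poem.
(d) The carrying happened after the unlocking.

(a), (b)

(a) Entailed — the narrative places the carrying before the breaking.
(b) Entailed — 'Sade broke the vase' is causative; it entails the inchoative 'the vase broke'.
(c) Not entailed — dropping 'for the client' under negation is not valid — the original leaves open that Zoya translated the poem some other way.
(d) Not entailed — the narrative places the carrying before the unlocking, not after.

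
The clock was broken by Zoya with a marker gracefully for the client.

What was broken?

the clock

'the clock' marks the patient of the breaking event.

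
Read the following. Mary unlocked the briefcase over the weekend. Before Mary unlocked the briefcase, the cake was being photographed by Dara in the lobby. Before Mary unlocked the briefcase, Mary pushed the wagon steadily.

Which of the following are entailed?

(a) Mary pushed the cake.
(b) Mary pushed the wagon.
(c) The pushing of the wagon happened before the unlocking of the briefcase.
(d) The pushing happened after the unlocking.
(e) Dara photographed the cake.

(b), (c)

(a) Not entailed — Mary pushed the wagon, not the cake; the cake belongs to the photographing event.
(b) Entailed — this follows by dropping conjuncts from the pushing event's description.
(c) Entailed — the narrative places the pushing before the unlocking.
(d) Not entailed — the narrative places the pushing before the unlocking, not after.
(e) Not entailed — 'was photographing' is progressive on an accomplishment; it does not entail the completed 'photographed'.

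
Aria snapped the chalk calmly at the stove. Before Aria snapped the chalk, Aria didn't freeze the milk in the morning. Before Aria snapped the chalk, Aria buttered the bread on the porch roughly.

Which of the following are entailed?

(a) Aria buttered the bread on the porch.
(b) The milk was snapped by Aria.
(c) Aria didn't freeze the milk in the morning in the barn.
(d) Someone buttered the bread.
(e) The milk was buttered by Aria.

(a) Entailed — every conjunct here is already in the original buttering event.
(b) Not entailed — Aria snapped the chalk, not the milk; the milk belongs to the freezing event.
(c) Entailed — under negation, adding a further restriction is entailed: if no such freezing event occurred, none occurred in the barn either.
(d) Entailed — the original entails any weakening of itself; this just drops 'on the porch', 'roughly' and generalizes the agent.
(e) Not entailed — Aria buttered the bread, not the milk; the milk belongs to the freezing event.

(a), (c), (d)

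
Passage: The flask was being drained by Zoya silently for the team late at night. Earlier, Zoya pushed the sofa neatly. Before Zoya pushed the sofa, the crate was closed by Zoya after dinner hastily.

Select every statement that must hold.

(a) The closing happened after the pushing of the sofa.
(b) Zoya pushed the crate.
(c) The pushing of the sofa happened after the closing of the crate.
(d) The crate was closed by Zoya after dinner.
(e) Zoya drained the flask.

(a) Not entailed — the narrative places the closing before the pushing, not after.
(b) Not entailed — Zoya pushed the sofa, not the crate; the crate belongs to the closing event.
(c) Entailed — the narrative places the closing before the pushing.
(d) Entailed — the original entails any weakening of itself; this just drops 'hastily'.
(e) Not entailed — 'was draining' is progressive on an accomplishment; it does not entail the completed 'drained'.

(c), (d)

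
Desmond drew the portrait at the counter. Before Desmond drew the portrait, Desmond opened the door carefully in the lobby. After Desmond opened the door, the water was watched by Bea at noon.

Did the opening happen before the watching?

yes

The narrative orders the opening before the watching.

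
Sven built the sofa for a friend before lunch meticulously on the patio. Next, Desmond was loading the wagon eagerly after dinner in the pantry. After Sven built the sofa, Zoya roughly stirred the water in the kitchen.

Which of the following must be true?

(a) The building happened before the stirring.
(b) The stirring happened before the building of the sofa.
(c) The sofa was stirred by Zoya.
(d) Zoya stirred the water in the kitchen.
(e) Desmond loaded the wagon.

(a), (d)

(a) Entailed — the narrative places the building before the stirring.
(b) Not entailed — the narrative places the building before the stirring, not after.
(c) Not entailed — Zoya stirred the water, not the sofa; the sofa belongs to the building event.
(d) Entailed — this follows by dropping conjuncts from the stirring event's description.
(e) Not entailed — 'was loading' is progressive on an accomplishment; it does not entail the completed 'loaded'.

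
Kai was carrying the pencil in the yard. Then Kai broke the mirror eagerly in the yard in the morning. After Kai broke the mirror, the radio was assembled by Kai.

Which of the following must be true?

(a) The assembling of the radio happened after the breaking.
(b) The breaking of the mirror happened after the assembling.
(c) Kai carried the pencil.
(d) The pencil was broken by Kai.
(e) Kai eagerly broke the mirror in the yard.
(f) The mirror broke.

(a) Entailed — the narrative places the breaking before the assembling.
(b) Not entailed — the narrative places the breaking before the assembling, not after.
(c) Entailed — 'carry' is an activity; 'was carrying' entails that some carrying happened, so 'carried' holds.
(d) Not entailed — Kai broke the mirror, not the pencil; the pencil belongs to the carrying event.
(e) Entailed — every conjunct here is already in the original breaking event.
(f) Entailed — 'Kai broke the mirror' is causative; it entails the inchoative 'the mirror broke'.

(a), (c), (e), (f)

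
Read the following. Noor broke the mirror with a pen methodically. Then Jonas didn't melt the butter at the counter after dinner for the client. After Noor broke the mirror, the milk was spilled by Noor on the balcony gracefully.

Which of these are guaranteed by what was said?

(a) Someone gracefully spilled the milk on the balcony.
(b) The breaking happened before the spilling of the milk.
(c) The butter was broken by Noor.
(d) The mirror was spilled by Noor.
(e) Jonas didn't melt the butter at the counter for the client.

(a) Entailed — generalizing the agent leaves a sub-description the original still satisfies.
(b) Entailed — the narrative places the breaking before the spilling.
(c) Not entailed — Noor broke the mirror, not the butter; the butter belongs to the melting event.
(d) Not entailed — Noor spilled the milk, not the mirror; the mirror belongs to the breaking event.
(e) Not entailed — dropping 'after dinner' under negation is not valid — the original leaves open that Jonas melted the butter some other way.

(a), (b)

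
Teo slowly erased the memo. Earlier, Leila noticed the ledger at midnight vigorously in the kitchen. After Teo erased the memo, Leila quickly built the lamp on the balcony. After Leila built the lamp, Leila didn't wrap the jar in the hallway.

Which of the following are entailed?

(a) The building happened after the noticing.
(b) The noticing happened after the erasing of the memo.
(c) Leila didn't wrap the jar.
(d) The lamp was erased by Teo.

(a)

(a) Entailed — the narrative places the noticing before the building.
(b) Not entailed — the narrative places the noticing before the erasing, not after.
(c) Not entailed — dropping 'in the hallway' under negation is not valid — the original leaves open that Leila wrapped the jar some other way.
(d) Not entailed — Teo erased the memo, not the lamp; the lamp belongs to the building event.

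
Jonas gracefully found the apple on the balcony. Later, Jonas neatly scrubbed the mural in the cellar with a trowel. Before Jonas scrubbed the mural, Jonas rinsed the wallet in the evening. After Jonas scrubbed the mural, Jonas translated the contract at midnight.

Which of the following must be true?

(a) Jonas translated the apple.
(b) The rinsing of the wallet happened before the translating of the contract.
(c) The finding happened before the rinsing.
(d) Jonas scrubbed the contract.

(b)

(a) Not entailed — Jonas translated the contract, not the apple; the apple belongs to the finding event.
(b) Entailed — the narrative places the rinsing before the translating.
(c) Not entailed — the narrative doesn't order the finding relative to the rinsing.
(d) Not entailed — Jonas scrubbed the mural, not the contract; the contract belongs to the translating event.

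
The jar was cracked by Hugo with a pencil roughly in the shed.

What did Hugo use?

'with a pencil' marks the instrument of the cracking event.

a pencil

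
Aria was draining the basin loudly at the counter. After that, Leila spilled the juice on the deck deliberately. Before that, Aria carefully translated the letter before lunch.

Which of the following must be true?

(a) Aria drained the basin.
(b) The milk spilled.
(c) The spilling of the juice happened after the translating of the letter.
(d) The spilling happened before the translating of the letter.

(c)

(a) Not entailed — 'was draining' is progressive on an accomplishment; it does not entail the completed 'drained'.
(b) Not entailed — the juice is what spilled, not the milk.
(c) Entailed — the narrative places the translating before the spilling.
(d) Not entailed — the narrative places the translating before the spilling, not after.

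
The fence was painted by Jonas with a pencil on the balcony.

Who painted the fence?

'Jonas' marks the agent of the painting event.

Jonas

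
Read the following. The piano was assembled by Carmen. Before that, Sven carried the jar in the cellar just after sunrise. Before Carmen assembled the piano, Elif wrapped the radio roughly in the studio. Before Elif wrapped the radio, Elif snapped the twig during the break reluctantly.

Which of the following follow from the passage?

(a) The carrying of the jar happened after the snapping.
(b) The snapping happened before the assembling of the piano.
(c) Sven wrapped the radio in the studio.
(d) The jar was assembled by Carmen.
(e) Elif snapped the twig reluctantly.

(b), (e)

(a) Not entailed — the narrative doesn't order the snapping relative to the carrying.
(b) Entailed — the narrative places the snapping before the assembling.
(c) Not entailed — the passage has Elif wrapping the radio, not Sven.
(d) Not entailed — Carmen assembled the piano, not the jar; the jar belongs to the carrying event.
(e) Entailed — every conjunct here is already in the original snapping event.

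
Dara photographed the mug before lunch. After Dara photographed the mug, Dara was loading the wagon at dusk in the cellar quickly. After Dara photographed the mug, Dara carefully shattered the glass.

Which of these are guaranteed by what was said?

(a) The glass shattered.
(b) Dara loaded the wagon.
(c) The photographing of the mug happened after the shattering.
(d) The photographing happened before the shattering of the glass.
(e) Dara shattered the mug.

(a), (d)

(a) Entailed — 'Dara shattered the glass' is causative; it entails the inchoative 'the glass shattered'.
(b) Not entailed — 'was loading' is progressive on an accomplishment; it does not entail the completed 'loaded'.
(c) Not entailed — the narrative places the photographing before the shattering, not after.
(d) Entailed — the narrative places the photographing before the shattering.
(e) Not entailed — Dara shattered the glass, not the mug; the mug belongs to the photographing event.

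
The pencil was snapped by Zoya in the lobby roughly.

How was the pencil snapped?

'roughly' marks the manner of the snapping event.

roughly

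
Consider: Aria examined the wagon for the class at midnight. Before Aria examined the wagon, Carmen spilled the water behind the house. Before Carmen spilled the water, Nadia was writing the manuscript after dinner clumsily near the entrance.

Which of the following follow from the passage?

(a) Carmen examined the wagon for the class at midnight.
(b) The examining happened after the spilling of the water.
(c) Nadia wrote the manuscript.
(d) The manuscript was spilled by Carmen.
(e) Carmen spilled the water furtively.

(a) Not entailed — the passage has Aria examining the wagon, not Carmen.
(b) Entailed — the narrative places the spilling before the examining.
(c) Not entailed — 'was writing' is progressive on an accomplishment; it does not entail the completed 'wrote'.
(d) Not entailed — Carmen spilled the water, not the manuscript; the manuscript belongs to the writing event.
(e) Not entailed — 'furtively' adds information not in the original event.

(b)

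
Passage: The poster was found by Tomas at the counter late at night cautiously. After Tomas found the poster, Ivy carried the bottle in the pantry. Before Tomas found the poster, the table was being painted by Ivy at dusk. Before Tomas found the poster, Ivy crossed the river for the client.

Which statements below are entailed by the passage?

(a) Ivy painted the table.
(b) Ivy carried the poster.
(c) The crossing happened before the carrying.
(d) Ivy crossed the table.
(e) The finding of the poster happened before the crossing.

(c)

(a) Not entailed — 'was painting' is progressive on an accomplishment; it does not entail the completed 'painted'.
(b) Not entailed — Ivy carried the bottle, not the poster; the poster belongs to the finding event.
(c) Entailed — the narrative places the crossing before the carrying.
(d) Not entailed — Ivy crossed the river, not the table; the table belongs to the painting event.
(e) Not entailed — the narrative places the crossing before the finding, not after.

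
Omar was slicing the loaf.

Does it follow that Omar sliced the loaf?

no

'was slicing' is progressive; for an accomplishment like 'slice the loaf', it doesn't entail completion.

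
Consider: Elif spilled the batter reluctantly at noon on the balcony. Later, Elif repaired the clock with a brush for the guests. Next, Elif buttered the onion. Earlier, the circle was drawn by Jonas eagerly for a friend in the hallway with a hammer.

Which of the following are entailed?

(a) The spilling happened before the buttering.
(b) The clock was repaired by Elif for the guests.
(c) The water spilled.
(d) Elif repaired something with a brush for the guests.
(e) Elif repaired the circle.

(a) Entailed — the narrative places the spilling before the buttering.
(b) Entailed — every conjunct here is already in the original repairing event.
(c) Not entailed — the batter is what spilled, not the water.
(d) Entailed — generalizing the patient leaves a sub-description the original still satisfies.
(e) Not entailed — Elif repaired the clock, not the circle; the circle belongs to the drawing event.

(a), (b), (d)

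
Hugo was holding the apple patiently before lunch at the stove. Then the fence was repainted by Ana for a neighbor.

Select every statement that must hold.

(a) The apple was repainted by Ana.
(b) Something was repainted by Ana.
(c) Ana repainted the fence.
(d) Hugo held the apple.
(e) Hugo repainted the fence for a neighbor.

(a) Not entailed — Ana repainted the fence, not the apple; the apple belongs to the holding event.
(b) Entailed — the original entails any weakening of itself; this just drops 'for a neighbor' and generalizes the patient.
(c) Entailed — the original entails any weakening of itself; this just drops 'for a neighbor'.
(d) Entailed — 'hold' is an activity; 'was holding' entails that some holding happened, so 'held' holds.
(e) Not entailed — the passage has Ana repainting the fence, not Hugo.

(b), (c), (d)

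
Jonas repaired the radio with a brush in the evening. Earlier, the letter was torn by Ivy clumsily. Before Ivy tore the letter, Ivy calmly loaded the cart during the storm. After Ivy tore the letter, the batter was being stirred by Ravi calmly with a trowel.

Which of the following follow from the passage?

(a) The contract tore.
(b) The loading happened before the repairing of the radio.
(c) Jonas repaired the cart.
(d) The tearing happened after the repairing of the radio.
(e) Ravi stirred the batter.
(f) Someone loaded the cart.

(a) Not entailed — the letter is what tore, not the contract.
(b) Entailed — the narrative places the loading before the repairing.
(c) Not entailed — Jonas repaired the radio, not the cart; the cart belongs to the loading event.
(d) Not entailed — the narrative places the tearing before the repairing, not after.
(e) Entailed — 'stir' is an activity; 'was stirring' entails that some stirring happened, so 'stirred' holds.
(f) Entailed — this follows by dropping conjuncts from the loading event's description.

(b), (e), (f)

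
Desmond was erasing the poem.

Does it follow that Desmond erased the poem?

'was erasing' is progressive; for an accomplishment like 'erase the poem', it doesn't entail completion.

no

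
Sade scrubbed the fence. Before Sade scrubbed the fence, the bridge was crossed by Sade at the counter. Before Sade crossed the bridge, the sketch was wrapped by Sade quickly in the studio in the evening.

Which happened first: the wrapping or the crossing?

The connectives place the wrapping before the crossing.

the wrapping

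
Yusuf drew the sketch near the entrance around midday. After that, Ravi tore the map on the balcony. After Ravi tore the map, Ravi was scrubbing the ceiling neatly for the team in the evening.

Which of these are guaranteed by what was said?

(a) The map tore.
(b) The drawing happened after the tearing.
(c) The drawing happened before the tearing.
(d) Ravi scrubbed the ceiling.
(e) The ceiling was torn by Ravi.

(a) Entailed — 'Ravi tore the map' is causative; it entails the inchoative 'the map tore'.
(b) Not entailed — the narrative places the drawing before the tearing, not after.
(c) Entailed — the narrative places the drawing before the tearing.
(d) Entailed — 'scrub' is an activity; 'was scrubbing' entails that some scrubbing happened, so 'scrubbed' holds.
(e) Not entailed — Ravi tore the map, not the ceiling; the ceiling belongs to the scrubbing event.

(a), (c), (d)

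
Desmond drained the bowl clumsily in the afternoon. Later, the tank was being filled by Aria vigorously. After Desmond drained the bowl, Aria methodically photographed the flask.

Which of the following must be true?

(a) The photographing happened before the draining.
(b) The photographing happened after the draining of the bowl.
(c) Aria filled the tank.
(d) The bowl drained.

(b), (d)

(a) Not entailed — the narrative places the draining before the photographing, not after.
(b) Entailed — the narrative places the draining before the photographing.
(c) Not entailed — 'was filling' is progressive on an accomplishment; it does not entail the completed 'filled'.
(d) Entailed — 'Desmond drained the bowl' is causative; it entails the inchoative 'the bowl drained'.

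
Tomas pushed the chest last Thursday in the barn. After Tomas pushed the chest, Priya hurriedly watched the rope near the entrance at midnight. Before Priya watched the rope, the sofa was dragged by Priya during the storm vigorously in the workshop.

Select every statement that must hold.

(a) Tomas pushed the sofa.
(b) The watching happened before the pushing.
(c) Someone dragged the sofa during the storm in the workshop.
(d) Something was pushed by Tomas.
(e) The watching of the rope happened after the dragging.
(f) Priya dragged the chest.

(a) Not entailed — Tomas pushed the chest, not the sofa; the sofa belongs to the dragging event.
(b) Not entailed — the narrative places the pushing before the watching, not after.
(c) Entailed — the original entails any weakening of itself; this just drops 'vigorously' and generalizes the agent.
(d) Entailed — dropping 'last Thursday', 'in the barn' and generalizing the patient leaves a sub-description the original still satisfies.
(e) Entailed — the narrative places the dragging before the watching.
(f) Not entailed — Priya dragged the sofa, not the chest; the chest belongs to the pushing event.

(c), (d), (e)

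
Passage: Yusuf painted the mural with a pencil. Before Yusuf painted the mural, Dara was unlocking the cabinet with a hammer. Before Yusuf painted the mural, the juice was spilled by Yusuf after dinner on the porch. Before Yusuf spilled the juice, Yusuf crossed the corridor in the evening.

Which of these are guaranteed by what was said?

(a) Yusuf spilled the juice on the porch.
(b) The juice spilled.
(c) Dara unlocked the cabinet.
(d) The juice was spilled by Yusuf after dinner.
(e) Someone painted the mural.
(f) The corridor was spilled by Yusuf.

(a), (b), (d), (e)

(a) Entailed — dropping 'after dinner' leaves a sub-description the original still satisfies.
(b) Entailed — 'Yusuf spilled the juice' is causative; it entails the inchoative 'the juice spilled'.
(c) Not entailed — 'was unlocking' is progressive on an accomplishment; it does not entail the completed 'unlocked'.
(d) Entailed — this follows by dropping conjuncts from the spilling event's description.
(e) Entailed — the original entails any weakening of itself; this just drops 'with a pencil' and generalizes the agent.
(f) Not entailed — Yusuf spilled the juice, not the corridor; the corridor belongs to the crossing event.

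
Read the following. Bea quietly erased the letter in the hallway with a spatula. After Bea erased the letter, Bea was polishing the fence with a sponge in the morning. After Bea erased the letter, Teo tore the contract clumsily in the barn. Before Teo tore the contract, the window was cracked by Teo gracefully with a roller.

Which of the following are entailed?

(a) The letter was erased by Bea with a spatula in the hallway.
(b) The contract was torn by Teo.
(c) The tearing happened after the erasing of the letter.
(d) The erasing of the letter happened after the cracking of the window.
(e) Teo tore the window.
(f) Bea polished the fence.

(a), (b), (c), (f)

(a) Entailed — the original entails any weakening of itself; this just drops 'quietly'.
(b) Entailed — dropping 'in the barn', 'clumsily' leaves a sub-description the original still satisfies.
(c) Entailed — the narrative places the erasing before the tearing.
(d) Not entailed — the narrative doesn't order the cracking relative to the erasing.
(e) Not entailed — Teo tore the contract, not the window; the window belongs to the cracking event.
(f) Entailed — 'polish' is an activity; 'was polishing' entails that some polishing happened, so 'polished' holds.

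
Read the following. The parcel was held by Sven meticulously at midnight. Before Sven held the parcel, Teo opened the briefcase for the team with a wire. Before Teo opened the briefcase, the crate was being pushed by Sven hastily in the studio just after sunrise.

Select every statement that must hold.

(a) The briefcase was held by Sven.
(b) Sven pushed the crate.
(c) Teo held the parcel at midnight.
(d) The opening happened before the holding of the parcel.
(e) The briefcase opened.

(a) Not entailed — Sven held the parcel, not the briefcase; the briefcase belongs to the opening event.
(b) Entailed — 'push' is an activity; 'was pushing' entails that some pushing happened, so 'pushed' holds.
(c) Not entailed — the passage has Sven holding the parcel, not Teo.
(d) Entailed — the narrative places the opening before the holding.
(e) Entailed — 'Teo opened the briefcase' is causative; it entails the inchoative 'the briefcase opened'.

(b), (d), (e)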